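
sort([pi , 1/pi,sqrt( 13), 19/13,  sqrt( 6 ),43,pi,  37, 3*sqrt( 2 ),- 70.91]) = [-70.91 , 1/pi , 19/13,sqrt( 6),pi, pi,  sqrt(13), 3*sqrt( 2),  37,43 ]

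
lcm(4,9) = 36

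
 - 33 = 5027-5060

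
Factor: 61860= 2^2*3^1 * 5^1*1031^1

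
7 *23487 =164409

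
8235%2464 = 843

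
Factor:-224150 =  - 2^1 * 5^2*4483^1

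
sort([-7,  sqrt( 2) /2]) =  [ - 7,sqrt(2)/2]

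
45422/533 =3494/41=85.22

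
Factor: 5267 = 23^1*229^1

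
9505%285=100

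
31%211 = 31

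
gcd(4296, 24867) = 3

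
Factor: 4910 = 2^1*5^1*491^1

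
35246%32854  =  2392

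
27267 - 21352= 5915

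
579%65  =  59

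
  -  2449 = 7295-9744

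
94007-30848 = 63159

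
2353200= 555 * 4240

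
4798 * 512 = 2456576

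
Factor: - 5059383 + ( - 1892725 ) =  - 6952108 = - 2^2*941^1*1847^1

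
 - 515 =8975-9490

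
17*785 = 13345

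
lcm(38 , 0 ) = 0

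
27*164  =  4428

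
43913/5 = 8782 +3/5 = 8782.60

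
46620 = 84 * 555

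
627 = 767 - 140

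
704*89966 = 63336064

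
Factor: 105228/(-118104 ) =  - 2^(- 1 )*3^1 * 7^( - 1) * 19^ (-1 )* 79^1 = -  237/266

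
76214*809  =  61657126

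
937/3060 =937/3060   =  0.31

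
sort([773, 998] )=[ 773, 998]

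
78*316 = 24648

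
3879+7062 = 10941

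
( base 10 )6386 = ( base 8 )14362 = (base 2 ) 1100011110010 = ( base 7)24422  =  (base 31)6K0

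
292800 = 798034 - 505234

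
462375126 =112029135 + 350345991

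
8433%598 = 61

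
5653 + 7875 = 13528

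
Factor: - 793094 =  - 2^1*396547^1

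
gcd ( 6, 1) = 1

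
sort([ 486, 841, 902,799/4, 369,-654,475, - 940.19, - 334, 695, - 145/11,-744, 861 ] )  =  [  -  940.19, - 744, - 654, - 334, - 145/11, 799/4,369,475,486,695, 841,861,902 ]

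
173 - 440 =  - 267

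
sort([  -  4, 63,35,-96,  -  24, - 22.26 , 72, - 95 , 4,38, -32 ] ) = [-96,-95, - 32,-24, - 22.26,-4, 4, 35,38, 63, 72] 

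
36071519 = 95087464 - 59015945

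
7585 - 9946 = - 2361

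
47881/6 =47881/6 = 7980.17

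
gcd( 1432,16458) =2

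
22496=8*2812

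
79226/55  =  79226/55 = 1440.47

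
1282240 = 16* 80140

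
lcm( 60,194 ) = 5820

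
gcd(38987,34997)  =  1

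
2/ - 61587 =-1 + 61585/61587 = - 0.00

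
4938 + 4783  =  9721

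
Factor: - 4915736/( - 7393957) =2^3*7^1*41^1*2141^1*7393957^( - 1)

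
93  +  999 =1092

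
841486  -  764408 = 77078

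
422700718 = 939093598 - 516392880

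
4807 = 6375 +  - 1568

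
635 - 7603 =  - 6968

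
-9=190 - 199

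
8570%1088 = 954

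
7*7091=49637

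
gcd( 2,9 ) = 1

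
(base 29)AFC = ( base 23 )GH2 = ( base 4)2022121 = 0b10001010011001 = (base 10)8857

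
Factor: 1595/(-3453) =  - 3^(- 1 )*5^1* 11^1*29^1*1151^( - 1) 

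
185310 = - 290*( - 639 )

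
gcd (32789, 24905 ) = 1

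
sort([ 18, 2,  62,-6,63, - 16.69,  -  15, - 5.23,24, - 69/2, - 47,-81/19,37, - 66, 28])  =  [ - 66, - 47,  -  69/2  , - 16.69, - 15, - 6, - 5.23,-81/19,2,18,24,28,37,62, 63]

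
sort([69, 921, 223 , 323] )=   [ 69, 223, 323, 921]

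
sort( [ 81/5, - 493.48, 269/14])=[ - 493.48,81/5, 269/14]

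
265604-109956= 155648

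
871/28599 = 871/28599 = 0.03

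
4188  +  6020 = 10208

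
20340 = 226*90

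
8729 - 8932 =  - 203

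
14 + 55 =69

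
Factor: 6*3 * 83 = 1494 = 2^1*3^2*83^1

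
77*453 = 34881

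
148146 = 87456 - -60690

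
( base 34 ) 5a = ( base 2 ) 10110100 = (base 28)6c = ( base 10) 180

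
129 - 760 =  - 631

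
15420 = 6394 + 9026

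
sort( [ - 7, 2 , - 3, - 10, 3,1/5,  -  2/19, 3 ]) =[  -  10 ,-7 ,-3, - 2/19, 1/5 , 2,3 , 3] 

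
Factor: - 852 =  -2^2*3^1 * 71^1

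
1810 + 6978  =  8788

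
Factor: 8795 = 5^1*1759^1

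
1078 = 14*77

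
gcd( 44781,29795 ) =59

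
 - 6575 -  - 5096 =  - 1479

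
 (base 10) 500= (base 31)g4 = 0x1F4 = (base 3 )200112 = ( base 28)HO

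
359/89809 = 359/89809= 0.00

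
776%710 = 66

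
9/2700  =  1/300 =0.00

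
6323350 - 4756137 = 1567213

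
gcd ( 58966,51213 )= 1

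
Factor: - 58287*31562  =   - 1839654294 = -  2^1*3^1*43^1 * 367^1*19429^1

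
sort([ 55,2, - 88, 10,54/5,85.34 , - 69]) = [ - 88, - 69,2,10 , 54/5,55,85.34] 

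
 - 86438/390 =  - 222 + 71/195 = - 221.64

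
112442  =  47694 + 64748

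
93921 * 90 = 8452890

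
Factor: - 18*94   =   - 2^2*3^2*47^1  =  -1692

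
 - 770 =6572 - 7342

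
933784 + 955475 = 1889259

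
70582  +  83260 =153842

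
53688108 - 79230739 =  - 25542631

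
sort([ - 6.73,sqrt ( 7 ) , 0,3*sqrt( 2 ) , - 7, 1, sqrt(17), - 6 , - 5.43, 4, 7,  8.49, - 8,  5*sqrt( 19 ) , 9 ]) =[ - 8,  -  7, - 6.73, - 6, - 5.43, 0, 1,sqrt ( 7),4, sqrt( 17),  3 * sqrt( 2 ),7, 8.49,9 , 5*sqrt( 19 )] 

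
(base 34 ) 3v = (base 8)205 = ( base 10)133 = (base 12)B1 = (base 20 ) 6D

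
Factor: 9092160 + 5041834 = 2^1*7^1 * 397^1 * 2543^1 = 14133994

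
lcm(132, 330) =660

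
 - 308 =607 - 915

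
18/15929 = 18/15929  =  0.00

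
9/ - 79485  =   - 3/26495 = - 0.00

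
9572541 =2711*3531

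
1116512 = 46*24272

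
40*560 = 22400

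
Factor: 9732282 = 2^1 * 3^1*7^3*4729^1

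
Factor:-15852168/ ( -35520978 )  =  2^2*3^1*31^(-1)*353^(-1)*541^(-1)*220169^1 = 2642028/5920163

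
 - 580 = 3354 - 3934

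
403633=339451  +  64182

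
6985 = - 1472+8457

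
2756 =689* 4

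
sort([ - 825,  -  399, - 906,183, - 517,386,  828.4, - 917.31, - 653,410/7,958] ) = [-917.31, - 906, - 825, - 653,  -  517, - 399,410/7,183,386,828.4, 958]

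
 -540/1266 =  -90/211 = - 0.43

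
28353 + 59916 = 88269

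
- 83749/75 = - 1117 + 26/75 = - 1116.65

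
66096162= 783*84414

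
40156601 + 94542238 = 134698839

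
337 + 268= 605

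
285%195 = 90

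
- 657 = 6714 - 7371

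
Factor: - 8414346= - 2^1  *  3^1*1402391^1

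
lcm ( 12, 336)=336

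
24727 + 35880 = 60607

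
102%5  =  2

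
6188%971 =362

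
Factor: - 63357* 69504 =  - 4403564928 = - 2^7*3^2*7^2 * 181^1 * 431^1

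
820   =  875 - 55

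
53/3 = 53/3 = 17.67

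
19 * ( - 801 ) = -15219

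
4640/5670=464/567 =0.82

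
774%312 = 150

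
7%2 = 1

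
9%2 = 1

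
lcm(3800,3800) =3800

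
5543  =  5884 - 341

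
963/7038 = 107/782 = 0.14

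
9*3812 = 34308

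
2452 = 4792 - 2340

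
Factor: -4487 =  - 7^1 * 641^1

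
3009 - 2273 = 736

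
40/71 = 40/71 = 0.56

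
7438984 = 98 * 75908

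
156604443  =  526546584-369942141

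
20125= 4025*5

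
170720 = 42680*4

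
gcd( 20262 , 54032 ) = 6754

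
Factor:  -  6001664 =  - 2^10*5861^1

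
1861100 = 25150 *74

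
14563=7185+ 7378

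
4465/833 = 5  +  300/833 = 5.36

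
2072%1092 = 980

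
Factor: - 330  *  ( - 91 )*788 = 2^3*3^1*5^1*7^1*11^1*13^1 * 197^1 = 23663640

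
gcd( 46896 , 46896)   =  46896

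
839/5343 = 839/5343 = 0.16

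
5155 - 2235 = 2920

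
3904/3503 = 1  +  401/3503 = 1.11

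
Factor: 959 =7^1 * 137^1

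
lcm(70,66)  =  2310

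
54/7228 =27/3614 = 0.01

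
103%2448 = 103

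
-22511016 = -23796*946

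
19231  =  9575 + 9656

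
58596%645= 546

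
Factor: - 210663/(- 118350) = 2^( - 1)  *5^( - 2 )*89^1 =89/50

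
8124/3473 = 8124/3473 = 2.34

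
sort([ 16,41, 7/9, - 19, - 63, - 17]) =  [ - 63 , - 19, - 17,  7/9,16,41]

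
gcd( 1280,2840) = 40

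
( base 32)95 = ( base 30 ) 9n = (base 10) 293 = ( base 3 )101212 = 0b100100101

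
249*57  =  14193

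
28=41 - 13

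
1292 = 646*2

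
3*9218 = 27654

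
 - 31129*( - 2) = 62258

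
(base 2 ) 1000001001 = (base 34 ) fb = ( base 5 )4041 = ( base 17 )1db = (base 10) 521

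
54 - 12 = 42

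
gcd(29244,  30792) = 12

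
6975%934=437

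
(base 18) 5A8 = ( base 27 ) 2cq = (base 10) 1808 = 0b11100010000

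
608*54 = 32832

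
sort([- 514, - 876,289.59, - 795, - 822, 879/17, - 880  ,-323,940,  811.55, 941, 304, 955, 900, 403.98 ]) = [- 880,  -  876, - 822,-795,-514, - 323, 879/17, 289.59,  304,403.98,811.55,  900, 940, 941,955] 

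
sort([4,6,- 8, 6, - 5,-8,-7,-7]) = [-8 ,-8, - 7, - 7 , - 5, 4, 6, 6]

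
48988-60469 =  - 11481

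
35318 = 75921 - 40603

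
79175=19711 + 59464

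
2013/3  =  671 = 671.00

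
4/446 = 2/223 = 0.01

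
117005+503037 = 620042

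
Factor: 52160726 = 2^1*17^1* 1534139^1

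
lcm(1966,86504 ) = 86504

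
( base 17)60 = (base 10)102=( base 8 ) 146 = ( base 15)6c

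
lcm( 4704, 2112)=103488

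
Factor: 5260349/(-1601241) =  - 3^ ( - 1)*533747^( - 1)*5260349^1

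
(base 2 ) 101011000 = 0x158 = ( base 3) 110202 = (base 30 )be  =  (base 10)344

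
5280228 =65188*81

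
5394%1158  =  762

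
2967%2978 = 2967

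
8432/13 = 8432/13 = 648.62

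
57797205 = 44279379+13517826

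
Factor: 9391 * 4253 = 4253^1 * 9391^1 =39939923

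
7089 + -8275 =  - 1186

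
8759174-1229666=7529508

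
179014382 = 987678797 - 808664415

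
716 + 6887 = 7603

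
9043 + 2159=11202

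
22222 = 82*271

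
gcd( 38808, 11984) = 56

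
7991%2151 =1538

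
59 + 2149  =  2208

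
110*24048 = 2645280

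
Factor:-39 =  - 3^1*13^1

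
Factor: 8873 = 19^1 * 467^1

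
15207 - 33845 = - 18638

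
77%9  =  5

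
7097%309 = 299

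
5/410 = 1/82 = 0.01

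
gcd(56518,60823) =7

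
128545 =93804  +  34741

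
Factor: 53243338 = 2^1*41^1*83^1*7823^1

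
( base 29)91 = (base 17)f7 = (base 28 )9A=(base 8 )406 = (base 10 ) 262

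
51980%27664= 24316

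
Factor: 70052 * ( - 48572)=-3402565744 = -2^4* 83^1*211^1 * 12143^1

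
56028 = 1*56028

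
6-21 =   -  15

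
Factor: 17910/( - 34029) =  - 10/19 = - 2^1 * 5^1 * 19^(-1 ) 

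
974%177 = 89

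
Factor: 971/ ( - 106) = -2^( - 1)*53^( - 1) * 971^1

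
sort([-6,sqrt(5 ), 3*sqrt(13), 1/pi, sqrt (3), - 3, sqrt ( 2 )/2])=[ - 6, - 3 , 1/pi,sqrt(  2 ) /2, sqrt( 3 ),sqrt(5),3 * sqrt( 13 ) ]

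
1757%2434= 1757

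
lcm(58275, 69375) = 1456875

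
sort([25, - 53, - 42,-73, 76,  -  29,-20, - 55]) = [ - 73, - 55, - 53, - 42, - 29, - 20, 25, 76 ]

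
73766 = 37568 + 36198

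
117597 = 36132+81465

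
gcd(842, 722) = 2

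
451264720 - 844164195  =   - 392899475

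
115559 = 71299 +44260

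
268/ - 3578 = - 1 + 1655/1789= - 0.07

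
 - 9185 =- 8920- 265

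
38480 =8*4810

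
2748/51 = 916/17 = 53.88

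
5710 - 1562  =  4148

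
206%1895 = 206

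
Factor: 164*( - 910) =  - 2^3*5^1*7^1*13^1 * 41^1 = -149240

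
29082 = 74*393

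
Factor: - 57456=  -  2^4*3^3  *7^1 * 19^1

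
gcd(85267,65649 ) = 1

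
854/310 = 427/155 = 2.75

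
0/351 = 0 = 0.00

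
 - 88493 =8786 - 97279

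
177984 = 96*1854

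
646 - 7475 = - 6829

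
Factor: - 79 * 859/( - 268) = 67861/268 = 2^( - 2)*67^( -1)*79^1*859^1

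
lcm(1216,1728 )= 32832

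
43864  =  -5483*( - 8 )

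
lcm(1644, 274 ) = 1644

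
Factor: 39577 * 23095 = 914030815 = 5^1*19^1*31^1 *149^1 *2083^1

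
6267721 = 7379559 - 1111838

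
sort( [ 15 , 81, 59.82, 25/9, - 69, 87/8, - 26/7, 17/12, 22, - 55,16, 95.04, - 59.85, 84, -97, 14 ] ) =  [ - 97, - 69, - 59.85,  -  55,  -  26/7, 17/12, 25/9, 87/8, 14, 15,  16, 22, 59.82, 81, 84,95.04 ] 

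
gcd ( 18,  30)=6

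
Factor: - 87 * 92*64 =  -2^8*3^1*23^1 * 29^1=- 512256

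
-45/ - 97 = 45/97 = 0.46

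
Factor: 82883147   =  82883147^1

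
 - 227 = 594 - 821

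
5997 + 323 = 6320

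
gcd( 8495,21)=1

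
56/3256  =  7/407=0.02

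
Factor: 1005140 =2^2*5^1*29^1*1733^1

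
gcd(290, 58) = 58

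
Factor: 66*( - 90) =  - 2^2 *3^3*5^1*11^1 = - 5940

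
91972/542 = 169 + 187/271 = 169.69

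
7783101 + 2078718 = 9861819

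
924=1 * 924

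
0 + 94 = 94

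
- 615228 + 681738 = 66510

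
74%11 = 8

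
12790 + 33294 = 46084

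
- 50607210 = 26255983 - 76863193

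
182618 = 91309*2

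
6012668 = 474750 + 5537918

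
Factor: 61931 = 17^1*3643^1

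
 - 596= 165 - 761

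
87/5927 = 87/5927 = 0.01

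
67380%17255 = 15615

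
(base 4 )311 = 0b110101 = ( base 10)53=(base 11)49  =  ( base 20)2d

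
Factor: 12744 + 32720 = 2^3 * 5683^1= 45464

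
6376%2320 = 1736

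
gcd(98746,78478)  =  2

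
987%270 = 177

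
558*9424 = 5258592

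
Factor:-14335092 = - 2^2*3^2*233^1 *1709^1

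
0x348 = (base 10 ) 840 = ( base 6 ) 3520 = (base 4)31020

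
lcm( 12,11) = 132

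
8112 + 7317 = 15429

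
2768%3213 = 2768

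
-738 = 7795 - 8533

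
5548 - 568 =4980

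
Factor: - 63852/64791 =-68/69=- 2^2*3^ ( - 1)*17^1* 23^( - 1) 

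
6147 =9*683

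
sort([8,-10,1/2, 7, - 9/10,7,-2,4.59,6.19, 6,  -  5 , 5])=[ - 10, - 5, - 2, - 9/10,1/2, 4.59, 5,6,6.19, 7,7,8]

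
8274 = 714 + 7560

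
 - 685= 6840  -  7525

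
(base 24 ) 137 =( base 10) 655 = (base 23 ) 15b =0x28f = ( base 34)J9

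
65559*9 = 590031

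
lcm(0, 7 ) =0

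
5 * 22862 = 114310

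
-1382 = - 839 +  - 543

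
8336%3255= 1826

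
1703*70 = 119210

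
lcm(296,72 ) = 2664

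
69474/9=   7719+ 1/3  =  7719.33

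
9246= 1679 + 7567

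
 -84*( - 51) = 4284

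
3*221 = 663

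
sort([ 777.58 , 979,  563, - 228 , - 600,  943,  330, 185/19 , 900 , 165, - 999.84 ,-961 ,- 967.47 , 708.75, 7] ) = [ - 999.84, - 967.47, - 961,- 600,  -  228, 7 , 185/19 , 165,330, 563, 708.75 , 777.58, 900,943 , 979]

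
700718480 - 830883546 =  - 130165066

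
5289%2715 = 2574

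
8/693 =8/693=0.01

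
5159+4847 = 10006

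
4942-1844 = 3098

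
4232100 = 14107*300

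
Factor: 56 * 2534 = 141904=2^4*7^2*181^1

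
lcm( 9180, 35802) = 358020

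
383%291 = 92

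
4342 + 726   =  5068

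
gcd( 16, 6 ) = 2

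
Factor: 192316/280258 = 96158/140129 = 2^1*11^ (  -  1 )*12739^(  -  1)*48079^1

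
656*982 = 644192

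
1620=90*18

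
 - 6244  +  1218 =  - 5026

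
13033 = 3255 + 9778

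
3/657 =1/219 = 0.00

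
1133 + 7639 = 8772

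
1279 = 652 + 627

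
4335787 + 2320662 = 6656449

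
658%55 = 53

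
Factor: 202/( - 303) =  - 2^1* 3^( - 1 )= - 2/3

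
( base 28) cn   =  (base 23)fe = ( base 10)359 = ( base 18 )11H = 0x167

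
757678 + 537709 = 1295387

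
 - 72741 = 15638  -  88379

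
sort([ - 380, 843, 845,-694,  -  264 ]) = [ - 694, - 380, - 264,843, 845 ]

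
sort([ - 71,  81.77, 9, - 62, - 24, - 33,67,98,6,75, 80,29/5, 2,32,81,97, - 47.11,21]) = [-71,-62, - 47.11, - 33, - 24,2, 29/5,6,9,  21,32,67, 75,80, 81,81.77,97, 98]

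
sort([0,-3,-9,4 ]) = [-9, - 3,0,4]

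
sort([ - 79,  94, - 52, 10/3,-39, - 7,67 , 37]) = [  -  79, - 52 , - 39, - 7, 10/3,  37,67,94] 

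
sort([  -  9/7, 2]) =[ - 9/7, 2 ]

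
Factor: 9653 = 7^2*197^1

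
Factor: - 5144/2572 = -2^1 = - 2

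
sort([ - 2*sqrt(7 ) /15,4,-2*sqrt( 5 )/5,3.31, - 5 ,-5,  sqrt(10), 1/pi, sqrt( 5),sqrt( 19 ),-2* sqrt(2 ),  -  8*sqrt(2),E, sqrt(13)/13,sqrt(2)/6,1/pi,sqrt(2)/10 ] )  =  [ - 8*sqrt( 2), - 5, - 5,  -  2 * sqrt( 2),- 2 * sqrt(5) /5, - 2 * sqrt(7)/15,sqrt(2 )/10,sqrt(2)/6, sqrt(13)/13  ,  1/pi,1/pi , sqrt( 5),E,sqrt(10),3.31, 4,sqrt ( 19)]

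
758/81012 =379/40506 = 0.01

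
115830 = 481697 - 365867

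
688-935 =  - 247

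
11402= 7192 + 4210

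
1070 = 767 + 303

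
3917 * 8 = 31336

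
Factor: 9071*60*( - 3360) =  - 2^7*3^2*5^2*7^1*47^1*193^1 = - 1828713600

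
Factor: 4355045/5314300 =2^(- 2) * 5^( - 1 )*19^( - 1) * 193^1*2797^(  -  1)  *  4513^1 = 871009/1062860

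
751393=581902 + 169491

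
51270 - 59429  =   - 8159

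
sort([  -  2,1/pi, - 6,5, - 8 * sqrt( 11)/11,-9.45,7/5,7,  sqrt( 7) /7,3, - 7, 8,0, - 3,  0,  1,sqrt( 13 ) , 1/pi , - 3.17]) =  [ - 9.45, - 7, - 6, - 3.17, - 3, - 8*sqrt(11)/11 , - 2,0  ,  0, 1/pi, 1/pi, sqrt( 7)/7, 1,  7/5, 3,sqrt(13),5,7,8]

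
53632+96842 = 150474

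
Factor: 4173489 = 3^2*37^1* 83^1*151^1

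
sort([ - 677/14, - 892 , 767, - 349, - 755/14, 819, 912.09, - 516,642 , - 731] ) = [ - 892,-731, - 516, - 349, - 755/14, - 677/14, 642,767 , 819,912.09]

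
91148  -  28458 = 62690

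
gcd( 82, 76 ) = 2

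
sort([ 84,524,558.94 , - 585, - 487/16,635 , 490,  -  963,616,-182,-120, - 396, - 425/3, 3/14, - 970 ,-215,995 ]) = [ - 970, - 963, - 585,- 396,-215,-182  ,-425/3,-120, - 487/16, 3/14 , 84, 490,524, 558.94,616 , 635,995]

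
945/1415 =189/283  =  0.67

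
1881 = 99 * 19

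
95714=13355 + 82359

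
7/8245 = 7/8245 = 0.00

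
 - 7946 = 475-8421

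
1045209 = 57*18337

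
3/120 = 1/40 = 0.03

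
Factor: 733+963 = 1696 = 2^5*53^1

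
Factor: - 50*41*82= - 168100=- 2^2*5^2* 41^2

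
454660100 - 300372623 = 154287477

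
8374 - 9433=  - 1059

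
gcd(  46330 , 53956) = 82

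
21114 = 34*621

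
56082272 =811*69152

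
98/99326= 49/49663=0.00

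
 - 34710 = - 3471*10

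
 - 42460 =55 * ( - 772 ) 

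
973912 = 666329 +307583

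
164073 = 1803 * 91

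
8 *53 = 424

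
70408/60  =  1173 + 7/15 = 1173.47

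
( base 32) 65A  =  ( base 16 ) 18AA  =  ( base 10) 6314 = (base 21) E6E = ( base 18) 118e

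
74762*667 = 49866254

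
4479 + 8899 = 13378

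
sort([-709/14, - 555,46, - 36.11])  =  [ - 555 , - 709/14, - 36.11,  46]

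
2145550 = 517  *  4150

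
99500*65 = 6467500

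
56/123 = 56/123 = 0.46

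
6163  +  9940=16103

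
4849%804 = 25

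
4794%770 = 174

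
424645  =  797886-373241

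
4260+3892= 8152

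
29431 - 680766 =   -  651335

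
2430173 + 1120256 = 3550429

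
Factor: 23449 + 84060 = 107509 = 107509^1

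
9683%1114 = 771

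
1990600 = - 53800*( - 37) 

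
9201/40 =9201/40=230.03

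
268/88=67/22= 3.05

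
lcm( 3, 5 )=15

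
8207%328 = 7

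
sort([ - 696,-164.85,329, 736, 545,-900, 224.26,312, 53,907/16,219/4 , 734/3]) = [-900, - 696, - 164.85, 53, 219/4, 907/16,224.26,734/3, 312, 329,545,736]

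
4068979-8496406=-4427427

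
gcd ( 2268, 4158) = 378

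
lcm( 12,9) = 36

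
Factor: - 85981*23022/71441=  - 2^1*3^2 * 7^1*71^1*173^1*199^( - 1)*359^ ( - 1)*1279^1= - 1979454582/71441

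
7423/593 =12 + 307/593 = 12.52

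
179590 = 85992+93598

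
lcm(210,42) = 210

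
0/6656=0 = 0.00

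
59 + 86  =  145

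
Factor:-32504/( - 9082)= 68/19= 2^2 * 17^1*19^( - 1)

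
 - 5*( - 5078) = 25390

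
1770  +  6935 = 8705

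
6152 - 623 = 5529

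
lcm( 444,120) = 4440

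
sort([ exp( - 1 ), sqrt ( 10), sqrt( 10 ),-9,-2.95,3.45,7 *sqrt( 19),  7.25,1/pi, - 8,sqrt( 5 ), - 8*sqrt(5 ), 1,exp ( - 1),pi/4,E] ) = [ - 8 * sqrt( 5),  -  9, - 8, - 2.95,1/pi , exp( - 1),exp( - 1 ), pi/4, 1,sqrt( 5 ),E,sqrt(10) , sqrt ( 10 ),3.45, 7.25, 7*sqrt( 19)]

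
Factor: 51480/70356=30/41 = 2^1 * 3^1*5^1*41^( - 1)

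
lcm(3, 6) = 6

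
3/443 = 3/443  =  0.01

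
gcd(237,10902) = 237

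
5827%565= 177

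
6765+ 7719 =14484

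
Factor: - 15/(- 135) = 1/9 = 3^( - 2) 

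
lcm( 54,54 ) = 54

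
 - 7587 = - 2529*3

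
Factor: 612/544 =9/8 = 2^( - 3 ) * 3^2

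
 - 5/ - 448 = 5/448=0.01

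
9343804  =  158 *59138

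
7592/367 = 7592/367= 20.69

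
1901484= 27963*68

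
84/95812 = 21/23953 = 0.00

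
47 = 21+26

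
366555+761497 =1128052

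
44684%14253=1925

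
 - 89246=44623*( - 2) 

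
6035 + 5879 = 11914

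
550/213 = 2 + 124/213 = 2.58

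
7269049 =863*8423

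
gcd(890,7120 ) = 890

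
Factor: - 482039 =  - 482039^1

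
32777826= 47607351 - 14829525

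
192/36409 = 192/36409  =  0.01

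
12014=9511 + 2503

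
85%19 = 9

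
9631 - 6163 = 3468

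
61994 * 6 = 371964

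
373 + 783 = 1156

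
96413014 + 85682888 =182095902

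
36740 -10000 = 26740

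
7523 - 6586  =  937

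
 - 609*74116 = -45136644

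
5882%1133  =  217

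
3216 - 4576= - 1360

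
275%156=119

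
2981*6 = 17886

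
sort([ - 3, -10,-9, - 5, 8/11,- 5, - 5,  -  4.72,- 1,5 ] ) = [ - 10, - 9, - 5,- 5,-5,-4.72,- 3, - 1, 8/11,5] 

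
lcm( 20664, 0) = 0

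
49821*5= 249105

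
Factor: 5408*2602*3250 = 45732752000  =  2^7*  5^3*13^3*1301^1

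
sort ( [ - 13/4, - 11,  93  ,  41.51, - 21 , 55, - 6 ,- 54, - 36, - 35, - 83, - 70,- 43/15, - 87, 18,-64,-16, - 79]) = [ - 87, - 83, - 79, - 70, - 64, - 54, - 36 , - 35  ,  -  21, - 16, - 11, - 6, - 13/4,  -  43/15, 18,41.51,55, 93]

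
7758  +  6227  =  13985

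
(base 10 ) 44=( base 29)1f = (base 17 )2A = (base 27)1H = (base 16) 2c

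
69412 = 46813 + 22599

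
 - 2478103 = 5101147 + -7579250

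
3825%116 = 113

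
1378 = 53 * 26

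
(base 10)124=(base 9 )147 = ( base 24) 54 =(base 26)4k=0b1111100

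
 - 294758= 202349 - 497107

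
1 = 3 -2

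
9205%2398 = 2011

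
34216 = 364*94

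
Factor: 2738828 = 2^2* 53^1*12919^1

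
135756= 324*419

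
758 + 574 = 1332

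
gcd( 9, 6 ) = 3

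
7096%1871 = 1483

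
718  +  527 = 1245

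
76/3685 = 76/3685 = 0.02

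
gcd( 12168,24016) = 8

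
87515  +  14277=101792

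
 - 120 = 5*( - 24)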